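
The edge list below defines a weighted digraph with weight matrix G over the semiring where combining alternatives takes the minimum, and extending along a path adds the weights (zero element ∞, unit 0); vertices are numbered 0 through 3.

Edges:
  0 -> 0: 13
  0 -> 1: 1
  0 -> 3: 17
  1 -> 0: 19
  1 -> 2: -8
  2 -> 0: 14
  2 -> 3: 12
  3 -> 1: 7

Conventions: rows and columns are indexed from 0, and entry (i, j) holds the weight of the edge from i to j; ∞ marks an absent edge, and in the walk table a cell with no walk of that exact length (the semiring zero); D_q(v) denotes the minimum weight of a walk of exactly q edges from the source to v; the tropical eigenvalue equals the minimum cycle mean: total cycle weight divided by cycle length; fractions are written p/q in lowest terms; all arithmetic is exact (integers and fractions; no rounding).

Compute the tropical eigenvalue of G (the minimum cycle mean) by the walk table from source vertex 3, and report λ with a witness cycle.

q=0: [∞, ∞, ∞, 0]
q=1: [∞, 7, ∞, ∞]
q=2: [26, ∞, -1, ∞]
q=3: [13, 27, ∞, 11]
q=4: [26, 14, 19, 30]
Optimal cycle mean attained by: cycle 0->1->2->0, total 1 + (-8) + 14, length 3.
Answer: λ = 7/3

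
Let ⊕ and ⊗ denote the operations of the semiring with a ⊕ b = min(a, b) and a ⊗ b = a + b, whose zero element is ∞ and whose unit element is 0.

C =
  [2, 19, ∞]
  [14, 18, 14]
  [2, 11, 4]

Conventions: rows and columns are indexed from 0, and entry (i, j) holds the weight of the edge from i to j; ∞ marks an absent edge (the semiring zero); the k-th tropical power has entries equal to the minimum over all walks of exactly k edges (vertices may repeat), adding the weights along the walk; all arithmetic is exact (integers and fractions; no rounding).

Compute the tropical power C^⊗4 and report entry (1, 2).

C^⊗2:
  [4, 21, 33]
  [16, 25, 18]
  [4, 15, 8]
C^⊗3:
  [6, 23, 35]
  [18, 29, 22]
  [6, 19, 12]
C^⊗4:
  [8, 25, 37]
  [20, 33, 26]
  [8, 23, 16]
Key observation: the optimum is the walk 1->2->2->2->2, with weight 14 + 4 + 4 + 4 = 26.
Optimal value attained by: walk 1->2->2->2->2.
Answer: (C^⊗4)[1][2] = 26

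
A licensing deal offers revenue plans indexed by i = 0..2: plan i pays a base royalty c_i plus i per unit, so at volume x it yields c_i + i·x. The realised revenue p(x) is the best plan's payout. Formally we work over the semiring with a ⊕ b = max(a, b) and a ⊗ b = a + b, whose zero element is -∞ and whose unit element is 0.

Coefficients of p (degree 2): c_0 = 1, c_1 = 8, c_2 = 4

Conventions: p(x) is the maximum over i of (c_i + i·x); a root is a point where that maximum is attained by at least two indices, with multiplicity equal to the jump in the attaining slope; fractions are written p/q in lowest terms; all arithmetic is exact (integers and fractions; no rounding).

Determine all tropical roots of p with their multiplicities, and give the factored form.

hull edge (i=0, c=1) to (i=1, c=8): slope 7, span 1
hull edge (i=1, c=8) to (i=2, c=4): slope -4, span 1
Factored form: p(x) = 4 ⊗ (x ⊕ (-7)) ⊗ (x ⊕ 4)
Answer: roots = -7 (mult 1), 4 (mult 1)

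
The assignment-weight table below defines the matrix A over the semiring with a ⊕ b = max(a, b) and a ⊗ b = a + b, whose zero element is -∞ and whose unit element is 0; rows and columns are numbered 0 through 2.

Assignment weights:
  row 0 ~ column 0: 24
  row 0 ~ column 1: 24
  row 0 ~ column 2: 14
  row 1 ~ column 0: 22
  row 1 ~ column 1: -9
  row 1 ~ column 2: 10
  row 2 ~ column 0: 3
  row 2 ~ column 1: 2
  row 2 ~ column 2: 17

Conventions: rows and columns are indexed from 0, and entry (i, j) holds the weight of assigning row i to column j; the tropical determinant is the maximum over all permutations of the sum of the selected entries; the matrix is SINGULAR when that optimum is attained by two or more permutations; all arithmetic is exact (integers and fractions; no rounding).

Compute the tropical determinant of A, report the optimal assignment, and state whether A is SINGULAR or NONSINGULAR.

σ = (0, 1, 2): 24 + (-9) + 17 = 32
σ = (0, 2, 1): 24 + 10 + 2 = 36
σ = (1, 0, 2): 24 + 22 + 17 = 63
σ = (1, 2, 0): 24 + 10 + 3 = 37
σ = (2, 0, 1): 14 + 22 + 2 = 38
σ = (2, 1, 0): 14 + (-9) + 3 = 8
Optimal value attained by: σ = (1, 0, 2).
Answer: det⊕(A) = 63; verdict: NONSINGULAR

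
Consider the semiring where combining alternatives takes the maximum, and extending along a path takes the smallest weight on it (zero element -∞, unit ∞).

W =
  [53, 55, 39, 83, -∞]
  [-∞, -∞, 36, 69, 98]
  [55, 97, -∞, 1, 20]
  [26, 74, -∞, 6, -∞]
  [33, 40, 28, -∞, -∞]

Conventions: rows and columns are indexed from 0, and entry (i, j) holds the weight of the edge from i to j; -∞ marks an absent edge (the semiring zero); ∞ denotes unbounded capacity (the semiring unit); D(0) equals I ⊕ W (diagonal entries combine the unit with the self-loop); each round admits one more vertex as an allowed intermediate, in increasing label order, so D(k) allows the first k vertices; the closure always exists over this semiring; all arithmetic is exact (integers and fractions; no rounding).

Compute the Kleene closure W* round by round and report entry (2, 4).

D(0):
  [∞, 55, 39, 83, -∞]
  [-∞, ∞, 36, 69, 98]
  [55, 97, ∞, 1, 20]
  [26, 74, -∞, ∞, -∞]
  [33, 40, 28, -∞, ∞]
D(1):
  [∞, 55, 39, 83, -∞]
  [-∞, ∞, 36, 69, 98]
  [55, 97, ∞, 55, 20]
  [26, 74, 26, ∞, -∞]
  [33, 40, 33, 33, ∞]
D(2):
  [∞, 55, 39, 83, 55]
  [-∞, ∞, 36, 69, 98]
  [55, 97, ∞, 69, 97]
  [26, 74, 36, ∞, 74]
  [33, 40, 36, 40, ∞]
D(3):
  [∞, 55, 39, 83, 55]
  [36, ∞, 36, 69, 98]
  [55, 97, ∞, 69, 97]
  [36, 74, 36, ∞, 74]
  [36, 40, 36, 40, ∞]
D(4):
  [∞, 74, 39, 83, 74]
  [36, ∞, 36, 69, 98]
  [55, 97, ∞, 69, 97]
  [36, 74, 36, ∞, 74]
  [36, 40, 36, 40, ∞]
D(5):
  [∞, 74, 39, 83, 74]
  [36, ∞, 36, 69, 98]
  [55, 97, ∞, 69, 97]
  [36, 74, 36, ∞, 74]
  [36, 40, 36, 40, ∞]
Answer: W*[2][4] = 97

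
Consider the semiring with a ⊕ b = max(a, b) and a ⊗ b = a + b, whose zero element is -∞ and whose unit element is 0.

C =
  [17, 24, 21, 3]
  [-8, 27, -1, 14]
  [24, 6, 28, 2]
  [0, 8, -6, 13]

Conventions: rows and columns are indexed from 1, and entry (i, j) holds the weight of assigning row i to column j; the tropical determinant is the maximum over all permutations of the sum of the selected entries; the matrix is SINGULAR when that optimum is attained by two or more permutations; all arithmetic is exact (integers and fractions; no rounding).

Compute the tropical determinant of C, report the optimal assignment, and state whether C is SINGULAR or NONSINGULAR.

σ = (1, 2, 3, 4): 17 + 27 + 28 + 13 = 85
σ = (1, 2, 4, 3): 17 + 27 + 2 + (-6) = 40
σ = (1, 3, 2, 4): 17 + (-1) + 6 + 13 = 35
σ = (1, 3, 4, 2): 17 + (-1) + 2 + 8 = 26
σ = (1, 4, 2, 3): 17 + 14 + 6 + (-6) = 31
σ = (1, 4, 3, 2): 17 + 14 + 28 + 8 = 67
σ = (2, 1, 3, 4): 24 + (-8) + 28 + 13 = 57
σ = (2, 1, 4, 3): 24 + (-8) + 2 + (-6) = 12
σ = (2, 3, 1, 4): 24 + (-1) + 24 + 13 = 60
σ = (2, 3, 4, 1): 24 + (-1) + 2 + 0 = 25
σ = (2, 4, 1, 3): 24 + 14 + 24 + (-6) = 56
σ = (2, 4, 3, 1): 24 + 14 + 28 + 0 = 66
σ = (3, 1, 2, 4): 21 + (-8) + 6 + 13 = 32
σ = (3, 1, 4, 2): 21 + (-8) + 2 + 8 = 23
σ = (3, 2, 1, 4): 21 + 27 + 24 + 13 = 85
σ = (3, 2, 4, 1): 21 + 27 + 2 + 0 = 50
σ = (3, 4, 1, 2): 21 + 14 + 24 + 8 = 67
σ = (3, 4, 2, 1): 21 + 14 + 6 + 0 = 41
σ = (4, 1, 2, 3): 3 + (-8) + 6 + (-6) = -5
σ = (4, 1, 3, 2): 3 + (-8) + 28 + 8 = 31
σ = (4, 2, 1, 3): 3 + 27 + 24 + (-6) = 48
σ = (4, 2, 3, 1): 3 + 27 + 28 + 0 = 58
σ = (4, 3, 1, 2): 3 + (-1) + 24 + 8 = 34
σ = (4, 3, 2, 1): 3 + (-1) + 6 + 0 = 8
Optimal value attained by: σ = (1, 2, 3, 4).
Answer: det⊕(C) = 85; verdict: SINGULAR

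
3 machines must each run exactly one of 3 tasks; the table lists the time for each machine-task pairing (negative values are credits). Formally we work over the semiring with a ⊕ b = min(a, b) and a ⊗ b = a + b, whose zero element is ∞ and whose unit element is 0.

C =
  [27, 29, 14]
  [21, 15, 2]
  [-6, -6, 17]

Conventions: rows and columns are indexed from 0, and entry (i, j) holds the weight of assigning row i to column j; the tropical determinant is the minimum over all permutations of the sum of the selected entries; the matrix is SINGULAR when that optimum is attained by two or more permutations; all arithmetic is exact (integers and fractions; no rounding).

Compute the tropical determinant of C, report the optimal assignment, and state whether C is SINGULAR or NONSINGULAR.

σ = (0, 1, 2): 27 + 15 + 17 = 59
σ = (0, 2, 1): 27 + 2 + (-6) = 23
σ = (1, 0, 2): 29 + 21 + 17 = 67
σ = (1, 2, 0): 29 + 2 + (-6) = 25
σ = (2, 0, 1): 14 + 21 + (-6) = 29
σ = (2, 1, 0): 14 + 15 + (-6) = 23
Optimal value attained by: σ = (0, 2, 1).
Answer: det⊕(C) = 23; verdict: SINGULAR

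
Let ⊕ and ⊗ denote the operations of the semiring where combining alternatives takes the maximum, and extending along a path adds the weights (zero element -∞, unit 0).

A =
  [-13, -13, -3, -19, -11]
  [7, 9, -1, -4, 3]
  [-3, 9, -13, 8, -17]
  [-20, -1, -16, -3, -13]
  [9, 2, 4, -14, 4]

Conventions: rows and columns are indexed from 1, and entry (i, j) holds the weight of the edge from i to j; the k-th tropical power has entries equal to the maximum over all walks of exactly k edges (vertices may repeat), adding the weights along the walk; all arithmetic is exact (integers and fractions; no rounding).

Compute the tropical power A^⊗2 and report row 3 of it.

A^⊗2:
  [-2, 6, -7, 5, -7]
  [16, 18, 8, 7, 12]
  [16, 18, 8, 5, 12]
  [6, 8, -2, -5, 2]
  [13, 13, 8, 12, 8]
Answer: row 3 of A^⊗2 = [16, 18, 8, 5, 12]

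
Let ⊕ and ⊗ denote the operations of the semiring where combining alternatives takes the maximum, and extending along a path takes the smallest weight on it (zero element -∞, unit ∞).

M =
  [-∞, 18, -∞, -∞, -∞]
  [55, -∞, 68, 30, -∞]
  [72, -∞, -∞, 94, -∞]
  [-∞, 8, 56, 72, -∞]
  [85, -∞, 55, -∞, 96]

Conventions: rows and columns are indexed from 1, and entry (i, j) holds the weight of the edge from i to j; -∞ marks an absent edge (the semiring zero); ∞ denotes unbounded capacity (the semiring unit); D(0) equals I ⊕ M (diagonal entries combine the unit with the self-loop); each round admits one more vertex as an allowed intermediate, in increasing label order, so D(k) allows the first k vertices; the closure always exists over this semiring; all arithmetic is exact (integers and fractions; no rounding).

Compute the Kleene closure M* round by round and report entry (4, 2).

D(0):
  [∞, 18, -∞, -∞, -∞]
  [55, ∞, 68, 30, -∞]
  [72, -∞, ∞, 94, -∞]
  [-∞, 8, 56, ∞, -∞]
  [85, -∞, 55, -∞, ∞]
D(1):
  [∞, 18, -∞, -∞, -∞]
  [55, ∞, 68, 30, -∞]
  [72, 18, ∞, 94, -∞]
  [-∞, 8, 56, ∞, -∞]
  [85, 18, 55, -∞, ∞]
D(2):
  [∞, 18, 18, 18, -∞]
  [55, ∞, 68, 30, -∞]
  [72, 18, ∞, 94, -∞]
  [8, 8, 56, ∞, -∞]
  [85, 18, 55, 18, ∞]
D(3):
  [∞, 18, 18, 18, -∞]
  [68, ∞, 68, 68, -∞]
  [72, 18, ∞, 94, -∞]
  [56, 18, 56, ∞, -∞]
  [85, 18, 55, 55, ∞]
D(4):
  [∞, 18, 18, 18, -∞]
  [68, ∞, 68, 68, -∞]
  [72, 18, ∞, 94, -∞]
  [56, 18, 56, ∞, -∞]
  [85, 18, 55, 55, ∞]
D(5):
  [∞, 18, 18, 18, -∞]
  [68, ∞, 68, 68, -∞]
  [72, 18, ∞, 94, -∞]
  [56, 18, 56, ∞, -∞]
  [85, 18, 55, 55, ∞]
Answer: M*[4][2] = 18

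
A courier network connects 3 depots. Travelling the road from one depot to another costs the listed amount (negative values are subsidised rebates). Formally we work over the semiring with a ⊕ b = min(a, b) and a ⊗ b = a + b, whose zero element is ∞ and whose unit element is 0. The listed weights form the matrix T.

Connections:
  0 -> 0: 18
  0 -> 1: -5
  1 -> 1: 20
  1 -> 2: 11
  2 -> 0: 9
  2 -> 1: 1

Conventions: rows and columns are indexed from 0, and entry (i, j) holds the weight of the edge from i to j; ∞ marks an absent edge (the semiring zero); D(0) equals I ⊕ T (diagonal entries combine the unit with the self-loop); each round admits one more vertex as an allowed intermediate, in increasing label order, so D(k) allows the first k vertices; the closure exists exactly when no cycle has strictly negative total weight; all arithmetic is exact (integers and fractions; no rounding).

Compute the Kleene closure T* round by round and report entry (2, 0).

D(0):
  [0, -5, ∞]
  [∞, 0, 11]
  [9, 1, 0]
D(1):
  [0, -5, ∞]
  [∞, 0, 11]
  [9, 1, 0]
D(2):
  [0, -5, 6]
  [∞, 0, 11]
  [9, 1, 0]
D(3):
  [0, -5, 6]
  [20, 0, 11]
  [9, 1, 0]
Answer: T*[2][0] = 9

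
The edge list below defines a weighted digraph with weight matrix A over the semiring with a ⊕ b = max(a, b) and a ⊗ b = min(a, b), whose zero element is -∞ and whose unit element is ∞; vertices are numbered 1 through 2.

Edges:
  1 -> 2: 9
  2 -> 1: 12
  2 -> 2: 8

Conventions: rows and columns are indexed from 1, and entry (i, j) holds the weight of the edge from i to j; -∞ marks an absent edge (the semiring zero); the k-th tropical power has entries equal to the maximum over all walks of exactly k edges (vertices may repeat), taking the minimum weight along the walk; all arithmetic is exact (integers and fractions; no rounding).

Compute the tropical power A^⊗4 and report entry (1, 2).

A^⊗2:
  [9, 8]
  [8, 9]
A^⊗3:
  [8, 9]
  [9, 8]
A^⊗4:
  [9, 8]
  [8, 9]
Key observation: the optimum is the walk 1->2->1->2->2, with weight 9 min 12 min 9 min 8 = 8.
Optimal value attained by: walk 1->2->1->2->2.
Answer: (A^⊗4)[1][2] = 8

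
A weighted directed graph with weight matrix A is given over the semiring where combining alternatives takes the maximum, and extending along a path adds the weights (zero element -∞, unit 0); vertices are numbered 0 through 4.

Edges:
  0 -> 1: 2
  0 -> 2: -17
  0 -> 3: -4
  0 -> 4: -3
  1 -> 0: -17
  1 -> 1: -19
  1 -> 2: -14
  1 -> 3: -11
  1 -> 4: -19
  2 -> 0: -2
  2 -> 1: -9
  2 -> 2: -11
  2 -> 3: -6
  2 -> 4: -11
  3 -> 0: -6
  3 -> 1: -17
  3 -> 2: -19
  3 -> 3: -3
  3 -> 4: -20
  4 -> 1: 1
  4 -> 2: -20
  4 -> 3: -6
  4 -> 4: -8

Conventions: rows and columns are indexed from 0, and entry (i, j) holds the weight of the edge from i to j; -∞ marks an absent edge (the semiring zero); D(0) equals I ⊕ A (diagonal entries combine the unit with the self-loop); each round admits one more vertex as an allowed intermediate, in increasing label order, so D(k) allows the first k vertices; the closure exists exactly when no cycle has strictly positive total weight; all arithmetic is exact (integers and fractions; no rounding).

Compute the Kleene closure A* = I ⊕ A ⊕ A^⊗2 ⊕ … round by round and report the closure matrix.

D(0):
  [0, 2, -17, -4, -3]
  [-17, 0, -14, -11, -19]
  [-2, -9, 0, -6, -11]
  [-6, -17, -19, 0, -20]
  [-∞, 1, -20, -6, 0]
D(1):
  [0, 2, -17, -4, -3]
  [-17, 0, -14, -11, -19]
  [-2, 0, 0, -6, -5]
  [-6, -4, -19, 0, -9]
  [-∞, 1, -20, -6, 0]
D(2):
  [0, 2, -12, -4, -3]
  [-17, 0, -14, -11, -19]
  [-2, 0, 0, -6, -5]
  [-6, -4, -18, 0, -9]
  [-16, 1, -13, -6, 0]
D(3):
  [0, 2, -12, -4, -3]
  [-16, 0, -14, -11, -19]
  [-2, 0, 0, -6, -5]
  [-6, -4, -18, 0, -9]
  [-15, 1, -13, -6, 0]
D(4):
  [0, 2, -12, -4, -3]
  [-16, 0, -14, -11, -19]
  [-2, 0, 0, -6, -5]
  [-6, -4, -18, 0, -9]
  [-12, 1, -13, -6, 0]
D(5):
  [0, 2, -12, -4, -3]
  [-16, 0, -14, -11, -19]
  [-2, 0, 0, -6, -5]
  [-6, -4, -18, 0, -9]
  [-12, 1, -13, -6, 0]
Answer: A* = [[0, 2, -12, -4, -3], [-16, 0, -14, -11, -19], [-2, 0, 0, -6, -5], [-6, -4, -18, 0, -9], [-12, 1, -13, -6, 0]]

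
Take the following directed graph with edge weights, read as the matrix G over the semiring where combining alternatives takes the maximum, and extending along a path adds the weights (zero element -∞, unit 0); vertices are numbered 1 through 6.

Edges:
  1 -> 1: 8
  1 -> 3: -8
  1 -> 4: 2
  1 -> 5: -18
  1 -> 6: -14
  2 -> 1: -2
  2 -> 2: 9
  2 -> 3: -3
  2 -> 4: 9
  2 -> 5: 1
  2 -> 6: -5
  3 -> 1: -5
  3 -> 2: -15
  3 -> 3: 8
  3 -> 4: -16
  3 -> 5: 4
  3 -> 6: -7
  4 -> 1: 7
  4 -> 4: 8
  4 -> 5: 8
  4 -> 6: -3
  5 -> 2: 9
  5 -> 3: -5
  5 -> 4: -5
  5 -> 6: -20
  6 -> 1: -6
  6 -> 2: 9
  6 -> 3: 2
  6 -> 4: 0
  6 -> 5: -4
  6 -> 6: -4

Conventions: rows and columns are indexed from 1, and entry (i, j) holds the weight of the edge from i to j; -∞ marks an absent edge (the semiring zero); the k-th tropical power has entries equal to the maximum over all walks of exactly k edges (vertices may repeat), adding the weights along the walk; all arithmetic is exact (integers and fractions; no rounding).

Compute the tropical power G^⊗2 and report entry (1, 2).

G^⊗2:
  [16, -5, 0, 10, 10, -1]
  [16, 18, 6, 18, 17, 6]
  [3, 13, 16, -1, 12, 1]
  [15, 17, 3, 16, 16, 5]
  [7, 18, 6, 18, 10, 4]
  [7, 18, 10, 18, 10, 4]
Key observation: the optimum is the walk 1->6->2, with weight (-14) + 9 = -5.
Optimal value attained by: walk 1->6->2.
Answer: (G^⊗2)[1][2] = -5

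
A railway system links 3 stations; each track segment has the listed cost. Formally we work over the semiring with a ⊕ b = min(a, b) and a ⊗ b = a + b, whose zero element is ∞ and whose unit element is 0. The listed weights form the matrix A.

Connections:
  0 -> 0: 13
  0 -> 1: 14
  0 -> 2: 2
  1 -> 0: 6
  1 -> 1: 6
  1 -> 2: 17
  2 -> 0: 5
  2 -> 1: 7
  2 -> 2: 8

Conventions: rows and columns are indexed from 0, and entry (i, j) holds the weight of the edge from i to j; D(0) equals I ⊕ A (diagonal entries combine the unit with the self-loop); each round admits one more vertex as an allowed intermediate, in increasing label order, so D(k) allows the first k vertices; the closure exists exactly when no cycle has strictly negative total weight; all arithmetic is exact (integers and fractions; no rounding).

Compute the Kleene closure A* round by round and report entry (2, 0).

D(0):
  [0, 14, 2]
  [6, 0, 17]
  [5, 7, 0]
D(1):
  [0, 14, 2]
  [6, 0, 8]
  [5, 7, 0]
D(2):
  [0, 14, 2]
  [6, 0, 8]
  [5, 7, 0]
D(3):
  [0, 9, 2]
  [6, 0, 8]
  [5, 7, 0]
Answer: A*[2][0] = 5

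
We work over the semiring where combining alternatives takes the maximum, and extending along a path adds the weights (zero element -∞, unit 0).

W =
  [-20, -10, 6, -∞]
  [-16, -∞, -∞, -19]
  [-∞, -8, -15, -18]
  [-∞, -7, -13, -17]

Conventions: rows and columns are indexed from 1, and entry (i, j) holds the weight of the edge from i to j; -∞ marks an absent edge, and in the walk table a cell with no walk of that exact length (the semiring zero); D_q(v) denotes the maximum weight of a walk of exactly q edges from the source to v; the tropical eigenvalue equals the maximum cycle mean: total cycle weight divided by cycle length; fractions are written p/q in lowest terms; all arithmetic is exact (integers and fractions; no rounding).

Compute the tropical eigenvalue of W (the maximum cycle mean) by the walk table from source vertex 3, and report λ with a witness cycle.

q=0: [-∞, -∞, 0, -∞]
q=1: [-∞, -8, -15, -18]
q=2: [-24, -23, -30, -27]
q=3: [-39, -34, -18, -42]
q=4: [-50, -26, -33, -36]
Optimal cycle mean attained by: cycle 1->3->2->1, total 6 + (-8) + (-16), length 3.
Answer: λ = -6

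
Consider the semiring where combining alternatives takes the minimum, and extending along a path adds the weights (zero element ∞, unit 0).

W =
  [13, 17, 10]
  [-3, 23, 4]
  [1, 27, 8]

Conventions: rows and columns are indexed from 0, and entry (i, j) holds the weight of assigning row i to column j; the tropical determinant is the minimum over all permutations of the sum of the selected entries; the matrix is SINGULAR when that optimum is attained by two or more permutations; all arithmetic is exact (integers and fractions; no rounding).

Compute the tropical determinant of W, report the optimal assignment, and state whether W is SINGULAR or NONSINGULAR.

σ = (0, 1, 2): 13 + 23 + 8 = 44
σ = (0, 2, 1): 13 + 4 + 27 = 44
σ = (1, 0, 2): 17 + (-3) + 8 = 22
σ = (1, 2, 0): 17 + 4 + 1 = 22
σ = (2, 0, 1): 10 + (-3) + 27 = 34
σ = (2, 1, 0): 10 + 23 + 1 = 34
Optimal value attained by: σ = (1, 0, 2).
Answer: det⊕(W) = 22; verdict: SINGULAR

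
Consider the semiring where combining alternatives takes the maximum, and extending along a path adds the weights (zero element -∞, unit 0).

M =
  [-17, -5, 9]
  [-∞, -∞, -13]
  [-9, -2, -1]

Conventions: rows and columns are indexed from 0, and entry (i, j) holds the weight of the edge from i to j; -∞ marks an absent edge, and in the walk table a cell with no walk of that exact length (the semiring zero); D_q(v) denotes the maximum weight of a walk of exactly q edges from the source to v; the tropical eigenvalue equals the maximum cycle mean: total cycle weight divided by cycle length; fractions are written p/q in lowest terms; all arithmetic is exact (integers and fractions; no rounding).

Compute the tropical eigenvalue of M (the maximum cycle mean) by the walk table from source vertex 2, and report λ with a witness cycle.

q=0: [-∞, -∞, 0]
q=1: [-9, -2, -1]
q=2: [-10, -3, 0]
q=3: [-9, -2, -1]
Optimal cycle mean attained by: cycle 0->2->0, total 9 + (-9), length 2.
Answer: λ = 0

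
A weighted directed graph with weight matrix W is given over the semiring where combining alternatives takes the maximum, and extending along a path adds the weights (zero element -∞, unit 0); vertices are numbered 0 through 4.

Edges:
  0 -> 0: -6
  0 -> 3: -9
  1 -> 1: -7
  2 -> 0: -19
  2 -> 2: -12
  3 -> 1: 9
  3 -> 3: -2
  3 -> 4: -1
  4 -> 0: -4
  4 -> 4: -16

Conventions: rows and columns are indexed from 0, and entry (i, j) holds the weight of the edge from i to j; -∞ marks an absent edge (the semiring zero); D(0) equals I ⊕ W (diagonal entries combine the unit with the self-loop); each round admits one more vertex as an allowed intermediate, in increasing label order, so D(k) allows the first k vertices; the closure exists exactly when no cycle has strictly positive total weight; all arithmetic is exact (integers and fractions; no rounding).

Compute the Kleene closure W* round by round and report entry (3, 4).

D(0):
  [0, -∞, -∞, -9, -∞]
  [-∞, 0, -∞, -∞, -∞]
  [-19, -∞, 0, -∞, -∞]
  [-∞, 9, -∞, 0, -1]
  [-4, -∞, -∞, -∞, 0]
D(1):
  [0, -∞, -∞, -9, -∞]
  [-∞, 0, -∞, -∞, -∞]
  [-19, -∞, 0, -28, -∞]
  [-∞, 9, -∞, 0, -1]
  [-4, -∞, -∞, -13, 0]
D(2):
  [0, -∞, -∞, -9, -∞]
  [-∞, 0, -∞, -∞, -∞]
  [-19, -∞, 0, -28, -∞]
  [-∞, 9, -∞, 0, -1]
  [-4, -∞, -∞, -13, 0]
D(3):
  [0, -∞, -∞, -9, -∞]
  [-∞, 0, -∞, -∞, -∞]
  [-19, -∞, 0, -28, -∞]
  [-∞, 9, -∞, 0, -1]
  [-4, -∞, -∞, -13, 0]
D(4):
  [0, 0, -∞, -9, -10]
  [-∞, 0, -∞, -∞, -∞]
  [-19, -19, 0, -28, -29]
  [-∞, 9, -∞, 0, -1]
  [-4, -4, -∞, -13, 0]
D(5):
  [0, 0, -∞, -9, -10]
  [-∞, 0, -∞, -∞, -∞]
  [-19, -19, 0, -28, -29]
  [-5, 9, -∞, 0, -1]
  [-4, -4, -∞, -13, 0]
Answer: W*[3][4] = -1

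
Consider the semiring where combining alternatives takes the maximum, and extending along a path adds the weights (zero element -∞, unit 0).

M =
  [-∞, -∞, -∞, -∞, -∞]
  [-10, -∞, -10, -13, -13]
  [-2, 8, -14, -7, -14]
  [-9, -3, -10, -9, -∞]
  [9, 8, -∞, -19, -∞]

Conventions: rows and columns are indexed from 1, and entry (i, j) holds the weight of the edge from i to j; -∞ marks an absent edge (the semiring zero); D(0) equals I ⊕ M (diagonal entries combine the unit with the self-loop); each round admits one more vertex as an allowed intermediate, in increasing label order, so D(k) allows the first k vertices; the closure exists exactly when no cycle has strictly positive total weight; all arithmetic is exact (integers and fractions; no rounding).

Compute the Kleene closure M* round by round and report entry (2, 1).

D(0):
  [0, -∞, -∞, -∞, -∞]
  [-10, 0, -10, -13, -13]
  [-2, 8, 0, -7, -14]
  [-9, -3, -10, 0, -∞]
  [9, 8, -∞, -19, 0]
D(1):
  [0, -∞, -∞, -∞, -∞]
  [-10, 0, -10, -13, -13]
  [-2, 8, 0, -7, -14]
  [-9, -3, -10, 0, -∞]
  [9, 8, -∞, -19, 0]
D(2):
  [0, -∞, -∞, -∞, -∞]
  [-10, 0, -10, -13, -13]
  [-2, 8, 0, -5, -5]
  [-9, -3, -10, 0, -16]
  [9, 8, -2, -5, 0]
D(3):
  [0, -∞, -∞, -∞, -∞]
  [-10, 0, -10, -13, -13]
  [-2, 8, 0, -5, -5]
  [-9, -2, -10, 0, -15]
  [9, 8, -2, -5, 0]
D(4):
  [0, -∞, -∞, -∞, -∞]
  [-10, 0, -10, -13, -13]
  [-2, 8, 0, -5, -5]
  [-9, -2, -10, 0, -15]
  [9, 8, -2, -5, 0]
D(5):
  [0, -∞, -∞, -∞, -∞]
  [-4, 0, -10, -13, -13]
  [4, 8, 0, -5, -5]
  [-6, -2, -10, 0, -15]
  [9, 8, -2, -5, 0]
Answer: M*[2][1] = -4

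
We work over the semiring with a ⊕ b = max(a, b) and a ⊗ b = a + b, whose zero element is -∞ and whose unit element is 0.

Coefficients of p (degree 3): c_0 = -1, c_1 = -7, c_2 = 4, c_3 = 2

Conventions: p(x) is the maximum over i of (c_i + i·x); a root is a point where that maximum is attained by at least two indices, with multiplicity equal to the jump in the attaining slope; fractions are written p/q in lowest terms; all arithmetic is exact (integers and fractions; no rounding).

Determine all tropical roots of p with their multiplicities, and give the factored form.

hull edge (i=0, c=-1) to (i=2, c=4): slope 5/2, span 2
hull edge (i=2, c=4) to (i=3, c=2): slope -2, span 1
Factored form: p(x) = 2 ⊗ (x ⊕ (-5/2)) ⊗ (x ⊕ (-5/2)) ⊗ (x ⊕ 2)
Answer: roots = -5/2 (mult 2), 2 (mult 1)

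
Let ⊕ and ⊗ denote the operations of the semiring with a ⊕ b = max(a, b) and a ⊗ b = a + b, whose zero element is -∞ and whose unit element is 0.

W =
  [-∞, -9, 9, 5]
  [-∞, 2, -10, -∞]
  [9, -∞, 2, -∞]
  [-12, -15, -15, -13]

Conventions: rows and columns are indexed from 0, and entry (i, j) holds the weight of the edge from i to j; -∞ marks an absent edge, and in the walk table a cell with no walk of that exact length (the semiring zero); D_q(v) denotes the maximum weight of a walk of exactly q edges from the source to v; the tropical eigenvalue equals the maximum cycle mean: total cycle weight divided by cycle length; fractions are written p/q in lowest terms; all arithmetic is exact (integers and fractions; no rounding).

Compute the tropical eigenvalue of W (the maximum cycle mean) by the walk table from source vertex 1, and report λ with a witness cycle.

q=0: [-∞, 0, -∞, -∞]
q=1: [-∞, 2, -10, -∞]
q=2: [-1, 4, -8, -∞]
q=3: [1, 6, 8, 4]
q=4: [17, 8, 10, 6]
Optimal cycle mean attained by: cycle 0->2->0, total 9 + 9, length 2.
Answer: λ = 9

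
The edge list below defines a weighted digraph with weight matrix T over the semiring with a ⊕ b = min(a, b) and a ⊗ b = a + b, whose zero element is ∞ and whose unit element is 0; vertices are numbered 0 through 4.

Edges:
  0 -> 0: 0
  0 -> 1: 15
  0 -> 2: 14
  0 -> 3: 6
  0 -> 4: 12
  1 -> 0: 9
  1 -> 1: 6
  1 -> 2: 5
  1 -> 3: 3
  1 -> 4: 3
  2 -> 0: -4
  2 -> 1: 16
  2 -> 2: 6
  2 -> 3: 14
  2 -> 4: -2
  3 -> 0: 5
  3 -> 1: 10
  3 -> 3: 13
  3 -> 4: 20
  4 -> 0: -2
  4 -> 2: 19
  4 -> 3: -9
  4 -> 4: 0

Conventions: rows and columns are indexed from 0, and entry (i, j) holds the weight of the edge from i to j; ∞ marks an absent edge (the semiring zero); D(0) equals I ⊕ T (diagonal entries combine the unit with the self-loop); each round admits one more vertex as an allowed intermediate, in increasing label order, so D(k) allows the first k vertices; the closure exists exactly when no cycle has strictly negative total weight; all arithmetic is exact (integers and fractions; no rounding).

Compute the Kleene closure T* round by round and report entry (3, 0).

D(0):
  [0, 15, 14, 6, 12]
  [9, 0, 5, 3, 3]
  [-4, 16, 0, 14, -2]
  [5, 10, ∞, 0, 20]
  [-2, ∞, 19, -9, 0]
D(1):
  [0, 15, 14, 6, 12]
  [9, 0, 5, 3, 3]
  [-4, 11, 0, 2, -2]
  [5, 10, 19, 0, 17]
  [-2, 13, 12, -9, 0]
D(2):
  [0, 15, 14, 6, 12]
  [9, 0, 5, 3, 3]
  [-4, 11, 0, 2, -2]
  [5, 10, 15, 0, 13]
  [-2, 13, 12, -9, 0]
D(3):
  [0, 15, 14, 6, 12]
  [1, 0, 5, 3, 3]
  [-4, 11, 0, 2, -2]
  [5, 10, 15, 0, 13]
  [-2, 13, 12, -9, 0]
D(4):
  [0, 15, 14, 6, 12]
  [1, 0, 5, 3, 3]
  [-4, 11, 0, 2, -2]
  [5, 10, 15, 0, 13]
  [-4, 1, 6, -9, 0]
D(5):
  [0, 13, 14, 3, 12]
  [-1, 0, 5, -6, 3]
  [-6, -1, 0, -11, -2]
  [5, 10, 15, 0, 13]
  [-4, 1, 6, -9, 0]
Answer: T*[3][0] = 5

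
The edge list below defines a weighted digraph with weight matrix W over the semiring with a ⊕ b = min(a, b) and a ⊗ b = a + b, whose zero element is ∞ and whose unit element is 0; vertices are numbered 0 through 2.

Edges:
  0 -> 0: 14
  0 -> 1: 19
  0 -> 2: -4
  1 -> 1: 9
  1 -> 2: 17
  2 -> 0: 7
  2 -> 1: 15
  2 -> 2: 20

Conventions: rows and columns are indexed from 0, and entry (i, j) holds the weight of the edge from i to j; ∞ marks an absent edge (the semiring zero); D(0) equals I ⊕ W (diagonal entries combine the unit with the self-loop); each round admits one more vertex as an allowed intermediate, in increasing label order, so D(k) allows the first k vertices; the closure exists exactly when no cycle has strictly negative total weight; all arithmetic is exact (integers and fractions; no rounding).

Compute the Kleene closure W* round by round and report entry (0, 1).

D(0):
  [0, 19, -4]
  [∞, 0, 17]
  [7, 15, 0]
D(1):
  [0, 19, -4]
  [∞, 0, 17]
  [7, 15, 0]
D(2):
  [0, 19, -4]
  [∞, 0, 17]
  [7, 15, 0]
D(3):
  [0, 11, -4]
  [24, 0, 17]
  [7, 15, 0]
Answer: W*[0][1] = 11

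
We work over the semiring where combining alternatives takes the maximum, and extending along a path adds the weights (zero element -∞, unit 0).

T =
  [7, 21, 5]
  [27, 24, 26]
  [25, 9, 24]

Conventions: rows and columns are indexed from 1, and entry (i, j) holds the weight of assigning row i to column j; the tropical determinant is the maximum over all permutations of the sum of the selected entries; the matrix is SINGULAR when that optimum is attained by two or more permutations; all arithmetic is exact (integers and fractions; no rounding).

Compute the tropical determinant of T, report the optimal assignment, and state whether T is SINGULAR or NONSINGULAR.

σ = (1, 2, 3): 7 + 24 + 24 = 55
σ = (1, 3, 2): 7 + 26 + 9 = 42
σ = (2, 1, 3): 21 + 27 + 24 = 72
σ = (2, 3, 1): 21 + 26 + 25 = 72
σ = (3, 1, 2): 5 + 27 + 9 = 41
σ = (3, 2, 1): 5 + 24 + 25 = 54
Optimal value attained by: σ = (2, 1, 3).
Answer: det⊕(T) = 72; verdict: SINGULAR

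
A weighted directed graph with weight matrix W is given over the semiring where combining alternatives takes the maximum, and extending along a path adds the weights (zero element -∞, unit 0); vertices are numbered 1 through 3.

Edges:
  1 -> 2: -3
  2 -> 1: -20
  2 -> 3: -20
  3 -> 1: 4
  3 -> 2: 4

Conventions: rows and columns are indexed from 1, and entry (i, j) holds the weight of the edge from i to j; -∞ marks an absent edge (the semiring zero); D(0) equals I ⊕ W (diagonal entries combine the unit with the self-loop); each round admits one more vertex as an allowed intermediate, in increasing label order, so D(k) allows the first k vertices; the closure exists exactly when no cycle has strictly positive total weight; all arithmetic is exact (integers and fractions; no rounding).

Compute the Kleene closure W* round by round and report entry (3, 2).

D(0):
  [0, -3, -∞]
  [-20, 0, -20]
  [4, 4, 0]
D(1):
  [0, -3, -∞]
  [-20, 0, -20]
  [4, 4, 0]
D(2):
  [0, -3, -23]
  [-20, 0, -20]
  [4, 4, 0]
D(3):
  [0, -3, -23]
  [-16, 0, -20]
  [4, 4, 0]
Answer: W*[3][2] = 4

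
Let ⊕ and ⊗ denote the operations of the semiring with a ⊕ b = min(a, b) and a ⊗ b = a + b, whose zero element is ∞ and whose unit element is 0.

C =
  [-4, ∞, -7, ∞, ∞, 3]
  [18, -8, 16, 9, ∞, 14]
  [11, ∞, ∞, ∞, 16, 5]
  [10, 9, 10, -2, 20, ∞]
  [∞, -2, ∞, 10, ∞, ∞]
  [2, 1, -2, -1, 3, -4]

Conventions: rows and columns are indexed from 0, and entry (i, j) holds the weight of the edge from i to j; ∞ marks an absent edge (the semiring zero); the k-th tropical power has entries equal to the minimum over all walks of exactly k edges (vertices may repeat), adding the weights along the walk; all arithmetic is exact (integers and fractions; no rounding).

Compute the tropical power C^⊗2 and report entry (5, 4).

C^⊗2:
  [-8, 4, -11, 2, 6, -2]
  [10, -16, 8, 1, 17, 6]
  [7, 6, 3, 4, 8, 1]
  [6, 1, 3, -4, 18, 13]
  [16, -10, 14, 7, 30, 12]
  [-2, -7, -6, -5, -1, -8]
Key observation: the optimum is the walk 5->5->4, with weight (-4) + 3 = -1.
Optimal value attained by: walk 5->5->4.
Answer: (C^⊗2)[5][4] = -1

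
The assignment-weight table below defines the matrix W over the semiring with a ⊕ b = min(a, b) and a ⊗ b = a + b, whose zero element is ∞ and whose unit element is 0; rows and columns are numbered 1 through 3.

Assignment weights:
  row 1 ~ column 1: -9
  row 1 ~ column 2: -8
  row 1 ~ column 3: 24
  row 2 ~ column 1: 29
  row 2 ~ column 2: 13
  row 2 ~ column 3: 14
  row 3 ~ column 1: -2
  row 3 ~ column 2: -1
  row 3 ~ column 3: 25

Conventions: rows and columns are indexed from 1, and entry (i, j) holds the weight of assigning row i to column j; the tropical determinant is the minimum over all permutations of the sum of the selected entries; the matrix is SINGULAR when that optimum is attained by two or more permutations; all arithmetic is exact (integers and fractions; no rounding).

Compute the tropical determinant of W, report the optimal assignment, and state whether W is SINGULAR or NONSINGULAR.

σ = (1, 2, 3): (-9) + 13 + 25 = 29
σ = (1, 3, 2): (-9) + 14 + (-1) = 4
σ = (2, 1, 3): (-8) + 29 + 25 = 46
σ = (2, 3, 1): (-8) + 14 + (-2) = 4
σ = (3, 1, 2): 24 + 29 + (-1) = 52
σ = (3, 2, 1): 24 + 13 + (-2) = 35
Optimal value attained by: σ = (1, 3, 2).
Answer: det⊕(W) = 4; verdict: SINGULAR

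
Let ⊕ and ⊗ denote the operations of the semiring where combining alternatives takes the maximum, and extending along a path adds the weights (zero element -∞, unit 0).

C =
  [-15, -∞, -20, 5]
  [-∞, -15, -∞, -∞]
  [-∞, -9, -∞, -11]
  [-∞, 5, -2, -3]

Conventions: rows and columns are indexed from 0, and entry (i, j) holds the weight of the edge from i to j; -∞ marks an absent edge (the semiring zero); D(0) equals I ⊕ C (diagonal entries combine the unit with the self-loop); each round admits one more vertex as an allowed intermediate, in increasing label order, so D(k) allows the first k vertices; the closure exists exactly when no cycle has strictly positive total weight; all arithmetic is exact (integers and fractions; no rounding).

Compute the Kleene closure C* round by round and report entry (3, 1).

D(0):
  [0, -∞, -20, 5]
  [-∞, 0, -∞, -∞]
  [-∞, -9, 0, -11]
  [-∞, 5, -2, 0]
D(1):
  [0, -∞, -20, 5]
  [-∞, 0, -∞, -∞]
  [-∞, -9, 0, -11]
  [-∞, 5, -2, 0]
D(2):
  [0, -∞, -20, 5]
  [-∞, 0, -∞, -∞]
  [-∞, -9, 0, -11]
  [-∞, 5, -2, 0]
D(3):
  [0, -29, -20, 5]
  [-∞, 0, -∞, -∞]
  [-∞, -9, 0, -11]
  [-∞, 5, -2, 0]
D(4):
  [0, 10, 3, 5]
  [-∞, 0, -∞, -∞]
  [-∞, -6, 0, -11]
  [-∞, 5, -2, 0]
Answer: C*[3][1] = 5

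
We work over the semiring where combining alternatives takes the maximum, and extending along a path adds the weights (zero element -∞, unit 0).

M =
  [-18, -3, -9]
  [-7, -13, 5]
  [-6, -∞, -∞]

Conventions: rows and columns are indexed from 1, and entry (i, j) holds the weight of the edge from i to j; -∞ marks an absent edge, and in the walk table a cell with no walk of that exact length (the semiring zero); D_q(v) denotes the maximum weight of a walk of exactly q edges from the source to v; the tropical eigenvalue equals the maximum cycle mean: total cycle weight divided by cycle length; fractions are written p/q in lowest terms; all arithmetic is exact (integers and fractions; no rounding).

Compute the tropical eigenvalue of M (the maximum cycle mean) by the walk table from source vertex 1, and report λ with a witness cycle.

q=0: [0, -∞, -∞]
q=1: [-18, -3, -9]
q=2: [-10, -16, 2]
q=3: [-4, -13, -11]
Optimal cycle mean attained by: cycle 1->2->3->1, total (-3) + 5 + (-6), length 3.
Answer: λ = -4/3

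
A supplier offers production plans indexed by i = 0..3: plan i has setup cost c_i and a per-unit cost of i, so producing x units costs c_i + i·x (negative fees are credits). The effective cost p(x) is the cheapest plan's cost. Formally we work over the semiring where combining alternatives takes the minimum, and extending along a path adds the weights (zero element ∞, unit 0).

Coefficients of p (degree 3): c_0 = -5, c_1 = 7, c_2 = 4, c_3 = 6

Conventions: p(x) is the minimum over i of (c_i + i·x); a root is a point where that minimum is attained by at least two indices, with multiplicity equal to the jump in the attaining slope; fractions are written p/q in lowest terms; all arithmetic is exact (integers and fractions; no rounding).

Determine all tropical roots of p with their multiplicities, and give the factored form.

hull edge (i=0, c=-5) to (i=3, c=6): slope 11/3, span 3
Factored form: p(x) = 6 ⊗ (x ⊕ (-11/3)) ⊗ (x ⊕ (-11/3)) ⊗ (x ⊕ (-11/3))
Answer: roots = -11/3 (mult 3)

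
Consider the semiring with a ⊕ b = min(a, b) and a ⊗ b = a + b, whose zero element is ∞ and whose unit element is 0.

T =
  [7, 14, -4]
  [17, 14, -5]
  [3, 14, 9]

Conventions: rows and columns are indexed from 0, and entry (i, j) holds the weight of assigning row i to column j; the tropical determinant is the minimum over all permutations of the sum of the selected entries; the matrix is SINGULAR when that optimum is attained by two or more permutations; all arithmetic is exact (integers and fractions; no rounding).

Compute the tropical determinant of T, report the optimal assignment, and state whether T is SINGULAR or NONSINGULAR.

σ = (0, 1, 2): 7 + 14 + 9 = 30
σ = (0, 2, 1): 7 + (-5) + 14 = 16
σ = (1, 0, 2): 14 + 17 + 9 = 40
σ = (1, 2, 0): 14 + (-5) + 3 = 12
σ = (2, 0, 1): (-4) + 17 + 14 = 27
σ = (2, 1, 0): (-4) + 14 + 3 = 13
Optimal value attained by: σ = (1, 2, 0).
Answer: det⊕(T) = 12; verdict: NONSINGULAR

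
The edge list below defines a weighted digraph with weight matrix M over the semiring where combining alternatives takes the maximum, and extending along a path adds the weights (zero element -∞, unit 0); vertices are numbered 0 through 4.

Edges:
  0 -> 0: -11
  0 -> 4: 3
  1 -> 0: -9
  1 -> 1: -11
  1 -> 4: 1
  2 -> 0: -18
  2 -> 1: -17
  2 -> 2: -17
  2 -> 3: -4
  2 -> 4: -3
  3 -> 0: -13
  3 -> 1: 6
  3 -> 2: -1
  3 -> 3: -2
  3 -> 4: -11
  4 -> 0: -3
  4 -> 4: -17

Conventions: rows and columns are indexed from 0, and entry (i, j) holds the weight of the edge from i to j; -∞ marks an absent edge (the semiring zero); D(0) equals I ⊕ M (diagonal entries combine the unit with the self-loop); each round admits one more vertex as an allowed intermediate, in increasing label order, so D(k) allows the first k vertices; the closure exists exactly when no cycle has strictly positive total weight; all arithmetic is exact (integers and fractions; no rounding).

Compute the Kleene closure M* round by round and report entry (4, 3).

D(0):
  [0, -∞, -∞, -∞, 3]
  [-9, 0, -∞, -∞, 1]
  [-18, -17, 0, -4, -3]
  [-13, 6, -1, 0, -11]
  [-3, -∞, -∞, -∞, 0]
D(1):
  [0, -∞, -∞, -∞, 3]
  [-9, 0, -∞, -∞, 1]
  [-18, -17, 0, -4, -3]
  [-13, 6, -1, 0, -10]
  [-3, -∞, -∞, -∞, 0]
D(2):
  [0, -∞, -∞, -∞, 3]
  [-9, 0, -∞, -∞, 1]
  [-18, -17, 0, -4, -3]
  [-3, 6, -1, 0, 7]
  [-3, -∞, -∞, -∞, 0]
D(3):
  [0, -∞, -∞, -∞, 3]
  [-9, 0, -∞, -∞, 1]
  [-18, -17, 0, -4, -3]
  [-3, 6, -1, 0, 7]
  [-3, -∞, -∞, -∞, 0]
D(4):
  [0, -∞, -∞, -∞, 3]
  [-9, 0, -∞, -∞, 1]
  [-7, 2, 0, -4, 3]
  [-3, 6, -1, 0, 7]
  [-3, -∞, -∞, -∞, 0]
D(5):
  [0, -∞, -∞, -∞, 3]
  [-2, 0, -∞, -∞, 1]
  [0, 2, 0, -4, 3]
  [4, 6, -1, 0, 7]
  [-3, -∞, -∞, -∞, 0]
Answer: M*[4][3] = -∞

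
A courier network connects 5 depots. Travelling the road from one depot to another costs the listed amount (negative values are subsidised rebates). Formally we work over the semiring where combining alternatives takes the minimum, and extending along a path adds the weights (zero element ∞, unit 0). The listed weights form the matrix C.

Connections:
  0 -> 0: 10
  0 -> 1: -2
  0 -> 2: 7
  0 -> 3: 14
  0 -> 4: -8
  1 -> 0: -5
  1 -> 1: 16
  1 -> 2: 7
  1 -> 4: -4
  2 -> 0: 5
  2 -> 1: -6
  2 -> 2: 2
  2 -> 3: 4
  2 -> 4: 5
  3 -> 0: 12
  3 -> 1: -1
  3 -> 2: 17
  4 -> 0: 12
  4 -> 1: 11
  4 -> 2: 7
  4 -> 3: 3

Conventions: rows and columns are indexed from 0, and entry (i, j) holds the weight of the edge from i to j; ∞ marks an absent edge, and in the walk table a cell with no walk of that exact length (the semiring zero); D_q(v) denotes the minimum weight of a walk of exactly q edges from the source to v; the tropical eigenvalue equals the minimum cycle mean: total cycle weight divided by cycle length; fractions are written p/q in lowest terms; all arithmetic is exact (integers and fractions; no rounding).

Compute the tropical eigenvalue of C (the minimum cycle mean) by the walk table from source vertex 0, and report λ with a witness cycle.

q=0: [0, ∞, ∞, ∞, ∞]
q=1: [10, -2, 7, 14, -8]
q=2: [-7, 1, -1, -5, -6]
q=3: [-4, -9, 0, -3, -15]
q=4: [-14, -6, -8, -12, -13]
q=5: [-11, -16, -7, -10, -22]
Optimal cycle mean attained by: cycle 0->1->0, total (-2) + (-5), length 2.
Answer: λ = -7/2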